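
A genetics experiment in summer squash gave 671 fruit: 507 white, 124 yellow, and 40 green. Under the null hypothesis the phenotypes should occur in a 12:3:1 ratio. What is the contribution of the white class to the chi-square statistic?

0.028

Total ratio parts = 16. Expected numbers out of 671:
  white: 671 × 12/16 = 503.25
  yellow: 671 × 3/16 = 125.8125
  green: 671 × 1/16 = 41.9375
Contribution of white: (507 − 503.25)² / 503.25 = 0.0279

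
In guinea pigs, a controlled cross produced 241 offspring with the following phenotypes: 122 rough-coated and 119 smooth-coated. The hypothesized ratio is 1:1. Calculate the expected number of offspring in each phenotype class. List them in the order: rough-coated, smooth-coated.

Under the 1:1 hypothesis (Σ ratio = 2, N = 241):
  rough-coated: 241 × 1/2 = 120.5
  smooth-coated: 241 × 1/2 = 120.5

120.5, 120.5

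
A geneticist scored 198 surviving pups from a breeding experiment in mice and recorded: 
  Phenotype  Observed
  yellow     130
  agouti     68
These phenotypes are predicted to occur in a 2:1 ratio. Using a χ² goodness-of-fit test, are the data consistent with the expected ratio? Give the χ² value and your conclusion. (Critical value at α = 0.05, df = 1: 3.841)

0.091; consistent

The 2:1 ratio has 3 parts, so with N = 198 the expected counts are:
  yellow: 198 × 2/3 = 132
  agouti: 198 × 1/3 = 66
χ² = Σ (O − E)² / E
  yellow: (130 − 132)² / 132 = 0.0303
  agouti: (68 − 66)² / 66 = 0.0606
χ² = 0.0303 + 0.0606 = 0.0909 ≈ 0.091
Degrees of freedom = 2 − 1 = 1; critical value at α = 0.05 is 3.841.
Since 0.091 < 3.841, we fail to reject the null hypothesis — the data are consistent with the 2:1 ratio.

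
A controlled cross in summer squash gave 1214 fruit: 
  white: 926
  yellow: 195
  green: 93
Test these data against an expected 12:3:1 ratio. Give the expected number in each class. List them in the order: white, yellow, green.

The 12:3:1 ratio has 16 parts, so with N = 1214 the expected counts are:
  white: 1214 × 12/16 = 910.5
  yellow: 1214 × 3/16 = 227.625
  green: 1214 × 1/16 = 75.875

910.5, 227.625, 75.875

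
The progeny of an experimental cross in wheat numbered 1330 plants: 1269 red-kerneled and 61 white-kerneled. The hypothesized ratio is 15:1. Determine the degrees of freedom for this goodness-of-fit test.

1

A goodness-of-fit test with 2 phenotype classes has df = 2 − 1 = 1.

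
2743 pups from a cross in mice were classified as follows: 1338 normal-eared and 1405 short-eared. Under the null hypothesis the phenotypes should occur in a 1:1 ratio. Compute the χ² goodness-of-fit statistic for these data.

Under the 1:1 hypothesis (Σ ratio = 2, N = 2743):
  normal-eared: 2743 × 1/2 = 1371.5
  short-eared: 2743 × 1/2 = 1371.5
χ² = Σ (O − E)² / E
  normal-eared: (1338 − 1371.5)² / 1371.5 = 0.8183
  short-eared: (1405 − 1371.5)² / 1371.5 = 0.8183
χ² = 0.8183 + 0.8183 = 1.6366 ≈ 1.637

1.637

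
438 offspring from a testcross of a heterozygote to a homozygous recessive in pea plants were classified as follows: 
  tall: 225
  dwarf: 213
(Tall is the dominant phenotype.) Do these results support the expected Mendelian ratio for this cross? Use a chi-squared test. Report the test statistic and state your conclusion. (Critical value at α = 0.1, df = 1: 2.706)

A testcross of a heterozygote (Aa × aa) gives a 1:1 phenotypic ratio.
Expected counts for N = 438 under a 1:1 ratio (total parts = 2):
  tall: 438 × 1/2 = 219
  dwarf: 438 × 1/2 = 219
χ² = Σ (O − E)² / E
  tall: (225 − 219)² / 219 = 0.1644
  dwarf: (213 − 219)² / 219 = 0.1644
χ² = 0.1644 + 0.1644 = 0.3288 ≈ 0.329
Degrees of freedom = 2 − 1 = 1; critical value at α = 0.1 is 2.706.
Since 0.329 < 2.706, we fail to reject the null hypothesis — the data are consistent with the 1:1 ratio.

0.329; consistent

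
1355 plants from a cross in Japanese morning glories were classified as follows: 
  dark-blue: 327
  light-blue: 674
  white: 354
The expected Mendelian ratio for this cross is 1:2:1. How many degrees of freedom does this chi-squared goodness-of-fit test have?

A goodness-of-fit test with 3 phenotype classes has df = 3 − 1 = 2.

2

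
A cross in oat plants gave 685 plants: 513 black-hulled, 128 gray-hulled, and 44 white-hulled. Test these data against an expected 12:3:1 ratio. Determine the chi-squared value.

0.036

Under the 12:3:1 hypothesis (Σ ratio = 16, N = 685):
  black-hulled: 685 × 12/16 = 513.75
  gray-hulled: 685 × 3/16 = 128.4375
  white-hulled: 685 × 1/16 = 42.8125
χ² = Σ (O − E)² / E
  black-hulled: (513 − 513.75)² / 513.75 = 0.0011
  gray-hulled: (128 − 128.4375)² / 128.4375 = 0.0015
  white-hulled: (44 − 42.8125)² / 42.8125 = 0.0329
χ² = 0.0011 + 0.0015 + 0.0329 = 0.0355 ≈ 0.036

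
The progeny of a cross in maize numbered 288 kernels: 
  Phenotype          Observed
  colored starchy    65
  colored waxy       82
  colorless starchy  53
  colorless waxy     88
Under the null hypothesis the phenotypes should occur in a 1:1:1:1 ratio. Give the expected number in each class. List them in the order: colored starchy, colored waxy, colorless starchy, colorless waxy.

Total ratio parts = 4. Expected numbers out of 288:
  colored starchy: 288 × 1/4 = 72
  colored waxy: 288 × 1/4 = 72
  colorless starchy: 288 × 1/4 = 72
  colorless waxy: 288 × 1/4 = 72

72, 72, 72, 72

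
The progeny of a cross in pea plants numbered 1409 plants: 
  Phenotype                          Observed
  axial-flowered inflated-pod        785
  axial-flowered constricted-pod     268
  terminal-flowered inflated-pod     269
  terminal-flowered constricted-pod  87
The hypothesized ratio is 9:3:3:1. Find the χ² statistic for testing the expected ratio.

Expected counts for N = 1409 under a 9:3:3:1 ratio (total parts = 16):
  axial-flowered inflated-pod: 1409 × 9/16 = 792.5625
  axial-flowered constricted-pod: 1409 × 3/16 = 264.1875
  terminal-flowered inflated-pod: 1409 × 3/16 = 264.1875
  terminal-flowered constricted-pod: 1409 × 1/16 = 88.0625
χ² = Σ (O − E)² / E
  axial-flowered inflated-pod: (785 − 792.5625)² / 792.5625 = 0.0722
  axial-flowered constricted-pod: (268 − 264.1875)² / 264.1875 = 0.0550
  terminal-flowered inflated-pod: (269 − 264.1875)² / 264.1875 = 0.0877
  terminal-flowered constricted-pod: (87 − 88.0625)² / 88.0625 = 0.0128
χ² = 0.0722 + 0.0550 + 0.0877 + 0.0128 = 0.2277 ≈ 0.228

0.228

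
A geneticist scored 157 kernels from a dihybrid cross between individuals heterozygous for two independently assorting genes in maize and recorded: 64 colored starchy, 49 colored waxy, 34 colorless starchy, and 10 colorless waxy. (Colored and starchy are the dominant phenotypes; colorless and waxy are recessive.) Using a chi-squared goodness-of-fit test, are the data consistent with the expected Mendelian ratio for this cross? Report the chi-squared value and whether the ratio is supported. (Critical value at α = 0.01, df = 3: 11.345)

20.404; not consistent

A dihybrid F₂ with independent assortment and complete dominance at both loci gives a 9:3:3:1 phenotypic ratio.
The 9:3:3:1 ratio has 16 parts, so with N = 157 the expected counts are:
  colored starchy: 157 × 9/16 = 88.3125
  colored waxy: 157 × 3/16 = 29.4375
  colorless starchy: 157 × 3/16 = 29.4375
  colorless waxy: 157 × 1/16 = 9.8125
χ² = Σ (O − E)² / E
  colored starchy: (64 − 88.3125)² / 88.3125 = 6.6933
  colored waxy: (49 − 29.4375)² / 29.4375 = 13.0001
  colorless starchy: (34 − 29.4375)² / 29.4375 = 0.7071
  colorless waxy: (10 − 9.8125)² / 9.8125 = 0.0036
χ² = 6.6933 + 13.0001 + 0.7071 + 0.0036 = 20.4041 ≈ 20.404
Degrees of freedom = 4 − 1 = 3; critical value at α = 0.01 is 11.345.
Since 20.404 > 11.345, we reject the null hypothesis — the data do not fit the 9:3:3:1 ratio.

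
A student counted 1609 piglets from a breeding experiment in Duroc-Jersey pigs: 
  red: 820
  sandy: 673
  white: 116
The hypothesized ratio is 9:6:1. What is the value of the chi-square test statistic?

18.399

Under the 9:6:1 hypothesis (Σ ratio = 16, N = 1609):
  red: 1609 × 9/16 = 905.0625
  sandy: 1609 × 6/16 = 603.375
  white: 1609 × 1/16 = 100.5625
χ² = Σ (O − E)² / E
  red: (820 − 905.0625)² / 905.0625 = 7.9946
  sandy: (673 − 603.375)² / 603.375 = 8.0342
  white: (116 − 100.5625)² / 100.5625 = 2.3698
χ² = 7.9946 + 8.0342 + 2.3698 = 18.3986 ≈ 18.399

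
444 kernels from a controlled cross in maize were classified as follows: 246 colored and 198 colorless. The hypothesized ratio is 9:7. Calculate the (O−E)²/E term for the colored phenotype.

0.056

Total ratio parts = 16. Expected numbers out of 444:
  colored: 444 × 9/16 = 249.75
  colorless: 444 × 7/16 = 194.25
Contribution of colored: (246 − 249.75)² / 249.75 = 0.0563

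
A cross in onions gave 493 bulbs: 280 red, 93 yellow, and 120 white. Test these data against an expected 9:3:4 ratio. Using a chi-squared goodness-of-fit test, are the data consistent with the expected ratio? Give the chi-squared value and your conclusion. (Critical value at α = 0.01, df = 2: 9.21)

0.115; consistent

Expected counts for N = 493 under a 9:3:4 ratio (total parts = 16):
  red: 493 × 9/16 = 277.3125
  yellow: 493 × 3/16 = 92.4375
  white: 493 × 4/16 = 123.25
χ² = Σ (O − E)² / E
  red: (280 − 277.3125)² / 277.3125 = 0.0260
  yellow: (93 − 92.4375)² / 92.4375 = 0.0034
  white: (120 − 123.25)² / 123.25 = 0.0857
χ² = 0.0260 + 0.0034 + 0.0857 = 0.1151 ≈ 0.115
Degrees of freedom = 3 − 1 = 2; critical value at α = 0.01 is 9.21.
Since 0.115 < 9.21, we fail to reject the null hypothesis — the data are consistent with the 9:3:4 ratio.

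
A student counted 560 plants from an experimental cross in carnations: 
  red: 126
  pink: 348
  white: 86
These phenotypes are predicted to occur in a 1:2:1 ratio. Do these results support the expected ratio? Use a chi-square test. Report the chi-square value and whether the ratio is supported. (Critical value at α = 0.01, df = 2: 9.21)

Under the 1:2:1 hypothesis (Σ ratio = 4, N = 560):
  red: 560 × 1/4 = 140
  pink: 560 × 2/4 = 280
  white: 560 × 1/4 = 140
χ² = Σ (O − E)² / E
  red: (126 − 140)² / 140 = 1.4000
  pink: (348 − 280)² / 280 = 16.5143
  white: (86 − 140)² / 140 = 20.8286
χ² = 1.4000 + 16.5143 + 20.8286 = 38.7429 ≈ 38.743
Degrees of freedom = 3 − 1 = 2; critical value at α = 0.01 is 9.21.
Since 38.743 > 9.21, we reject the null hypothesis — the data do not fit the 1:2:1 ratio.

38.743; not consistent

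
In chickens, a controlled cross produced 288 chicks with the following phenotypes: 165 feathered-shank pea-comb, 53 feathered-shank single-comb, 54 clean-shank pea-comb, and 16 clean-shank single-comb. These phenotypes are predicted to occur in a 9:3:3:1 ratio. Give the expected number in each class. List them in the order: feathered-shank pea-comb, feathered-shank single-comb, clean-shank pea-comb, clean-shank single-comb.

Total ratio parts = 16. Expected numbers out of 288:
  feathered-shank pea-comb: 288 × 9/16 = 162
  feathered-shank single-comb: 288 × 3/16 = 54
  clean-shank pea-comb: 288 × 3/16 = 54
  clean-shank single-comb: 288 × 1/16 = 18

162, 54, 54, 18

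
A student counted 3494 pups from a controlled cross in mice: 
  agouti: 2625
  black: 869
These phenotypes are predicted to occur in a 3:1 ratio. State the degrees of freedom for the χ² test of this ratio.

1

A goodness-of-fit test with 2 phenotype classes has df = 2 − 1 = 1.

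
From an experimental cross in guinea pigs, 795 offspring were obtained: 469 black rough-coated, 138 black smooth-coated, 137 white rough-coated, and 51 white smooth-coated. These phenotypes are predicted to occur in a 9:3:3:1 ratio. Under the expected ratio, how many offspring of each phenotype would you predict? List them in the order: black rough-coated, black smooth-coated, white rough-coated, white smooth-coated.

Total ratio parts = 16. Expected numbers out of 795:
  black rough-coated: 795 × 9/16 = 447.1875
  black smooth-coated: 795 × 3/16 = 149.0625
  white rough-coated: 795 × 3/16 = 149.0625
  white smooth-coated: 795 × 1/16 = 49.6875

447.1875, 149.0625, 149.0625, 49.6875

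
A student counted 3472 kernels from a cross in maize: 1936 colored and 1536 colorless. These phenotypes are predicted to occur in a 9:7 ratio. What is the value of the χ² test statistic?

0.338

Total ratio parts = 16. Expected numbers out of 3472:
  colored: 3472 × 9/16 = 1953
  colorless: 3472 × 7/16 = 1519
χ² = Σ (O − E)² / E
  colored: (1936 − 1953)² / 1953 = 0.1480
  colorless: (1536 − 1519)² / 1519 = 0.1903
χ² = 0.1480 + 0.1903 = 0.3383 ≈ 0.338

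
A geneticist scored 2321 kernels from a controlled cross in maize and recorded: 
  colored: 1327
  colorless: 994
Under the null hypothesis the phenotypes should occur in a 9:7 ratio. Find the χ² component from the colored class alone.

Expected counts for N = 2321 under a 9:7 ratio (total parts = 16):
  colored: 2321 × 9/16 = 1305.5625
  colorless: 2321 × 7/16 = 1015.4375
Contribution of colored: (1327 − 1305.5625)² / 1305.5625 = 0.3520

0.352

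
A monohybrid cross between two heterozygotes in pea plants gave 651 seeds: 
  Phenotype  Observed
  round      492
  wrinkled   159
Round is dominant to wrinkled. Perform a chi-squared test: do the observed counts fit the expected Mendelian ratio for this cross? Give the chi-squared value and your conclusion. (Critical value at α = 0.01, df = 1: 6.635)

For a monohybrid cross between heterozygotes with complete dominance, the expected phenotypic ratio is 3:1.
Under the 3:1 hypothesis (Σ ratio = 4, N = 651):
  round: 651 × 3/4 = 488.25
  wrinkled: 651 × 1/4 = 162.75
χ² = Σ (O − E)² / E
  round: (492 − 488.25)² / 488.25 = 0.0288
  wrinkled: (159 − 162.75)² / 162.75 = 0.0864
χ² = 0.0288 + 0.0864 = 0.1152 ≈ 0.115
Degrees of freedom = 2 − 1 = 1; critical value at α = 0.01 is 6.635.
Since 0.115 < 6.635, we fail to reject the null hypothesis — the data are consistent with the 3:1 ratio.

0.115; consistent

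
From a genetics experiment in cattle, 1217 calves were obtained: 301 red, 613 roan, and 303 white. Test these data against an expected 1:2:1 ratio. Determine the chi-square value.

Total ratio parts = 4. Expected numbers out of 1217:
  red: 1217 × 1/4 = 304.25
  roan: 1217 × 2/4 = 608.5
  white: 1217 × 1/4 = 304.25
χ² = Σ (O − E)² / E
  red: (301 − 304.25)² / 304.25 = 0.0347
  roan: (613 − 608.5)² / 608.5 = 0.0333
  white: (303 − 304.25)² / 304.25 = 0.0051
χ² = 0.0347 + 0.0333 + 0.0051 = 0.0731 ≈ 0.073

0.073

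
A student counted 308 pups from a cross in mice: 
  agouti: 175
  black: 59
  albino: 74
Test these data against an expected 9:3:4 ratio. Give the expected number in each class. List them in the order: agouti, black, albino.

173.25, 57.75, 77

The 9:3:4 ratio has 16 parts, so with N = 308 the expected counts are:
  agouti: 308 × 9/16 = 173.25
  black: 308 × 3/16 = 57.75
  albino: 308 × 4/16 = 77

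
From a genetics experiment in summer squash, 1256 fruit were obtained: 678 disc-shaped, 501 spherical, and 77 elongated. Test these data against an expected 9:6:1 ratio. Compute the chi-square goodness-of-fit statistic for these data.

3.089

Total ratio parts = 16. Expected numbers out of 1256:
  disc-shaped: 1256 × 9/16 = 706.5
  spherical: 1256 × 6/16 = 471
  elongated: 1256 × 1/16 = 78.5
χ² = Σ (O − E)² / E
  disc-shaped: (678 − 706.5)² / 706.5 = 1.1497
  spherical: (501 − 471)² / 471 = 1.9108
  elongated: (77 − 78.5)² / 78.5 = 0.0287
χ² = 1.1497 + 1.9108 + 0.0287 = 3.0892 ≈ 3.089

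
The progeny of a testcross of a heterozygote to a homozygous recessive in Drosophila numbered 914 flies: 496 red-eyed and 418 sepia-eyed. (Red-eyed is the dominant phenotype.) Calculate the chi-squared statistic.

A testcross of a heterozygote (Aa × aa) gives a 1:1 phenotypic ratio.
The 1:1 ratio has 2 parts, so with N = 914 the expected counts are:
  red-eyed: 914 × 1/2 = 457
  sepia-eyed: 914 × 1/2 = 457
χ² = Σ (O − E)² / E
  red-eyed: (496 − 457)² / 457 = 3.3282
  sepia-eyed: (418 − 457)² / 457 = 3.3282
χ² = 3.3282 + 3.3282 = 6.6564 ≈ 6.656

6.656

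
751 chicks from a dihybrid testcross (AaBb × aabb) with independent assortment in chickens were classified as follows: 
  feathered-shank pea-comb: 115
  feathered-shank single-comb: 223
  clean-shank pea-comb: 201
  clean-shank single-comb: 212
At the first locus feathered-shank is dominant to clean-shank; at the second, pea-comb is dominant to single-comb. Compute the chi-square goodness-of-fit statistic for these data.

A dihybrid testcross with independent assortment gives a 1:1:1:1 ratio.
Expected counts for N = 751 under a 1:1:1:1 ratio (total parts = 4):
  feathered-shank pea-comb: 751 × 1/4 = 187.75
  feathered-shank single-comb: 751 × 1/4 = 187.75
  clean-shank pea-comb: 751 × 1/4 = 187.75
  clean-shank single-comb: 751 × 1/4 = 187.75
χ² = Σ (O − E)² / E
  feathered-shank pea-comb: (115 − 187.75)² / 187.75 = 28.1894
  feathered-shank single-comb: (223 − 187.75)² / 187.75 = 6.6182
  clean-shank pea-comb: (201 − 187.75)² / 187.75 = 0.9351
  clean-shank single-comb: (212 − 187.75)² / 187.75 = 3.1322
χ² = 28.1894 + 6.6182 + 0.9351 + 3.1322 = 38.8749 ≈ 38.875

38.875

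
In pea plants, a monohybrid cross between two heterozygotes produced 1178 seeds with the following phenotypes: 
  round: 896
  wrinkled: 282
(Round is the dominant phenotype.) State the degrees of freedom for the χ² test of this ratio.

1

For a monohybrid cross between heterozygotes with complete dominance, the expected phenotypic ratio is 3:1.
A goodness-of-fit test with 2 phenotype classes has df = 2 − 1 = 1.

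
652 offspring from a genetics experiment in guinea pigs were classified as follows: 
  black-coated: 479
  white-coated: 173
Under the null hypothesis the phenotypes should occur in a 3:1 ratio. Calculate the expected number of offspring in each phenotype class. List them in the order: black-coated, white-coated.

489, 163

Expected counts for N = 652 under a 3:1 ratio (total parts = 4):
  black-coated: 652 × 3/4 = 489
  white-coated: 652 × 1/4 = 163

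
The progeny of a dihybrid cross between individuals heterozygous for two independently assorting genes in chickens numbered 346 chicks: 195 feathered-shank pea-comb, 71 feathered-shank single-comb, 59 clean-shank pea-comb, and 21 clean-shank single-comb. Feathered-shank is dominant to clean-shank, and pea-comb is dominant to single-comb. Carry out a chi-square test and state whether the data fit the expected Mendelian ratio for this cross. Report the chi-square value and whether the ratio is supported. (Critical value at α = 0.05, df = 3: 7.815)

1.129; consistent

A dihybrid F₂ with independent assortment and complete dominance at both loci gives a 9:3:3:1 phenotypic ratio.
Total ratio parts = 16. Expected numbers out of 346:
  feathered-shank pea-comb: 346 × 9/16 = 194.625
  feathered-shank single-comb: 346 × 3/16 = 64.875
  clean-shank pea-comb: 346 × 3/16 = 64.875
  clean-shank single-comb: 346 × 1/16 = 21.625
χ² = Σ (O − E)² / E
  feathered-shank pea-comb: (195 − 194.625)² / 194.625 = 0.0007
  feathered-shank single-comb: (71 − 64.875)² / 64.875 = 0.5783
  clean-shank pea-comb: (59 − 64.875)² / 64.875 = 0.5320
  clean-shank single-comb: (21 − 21.625)² / 21.625 = 0.0181
χ² = 0.0007 + 0.5783 + 0.5320 + 0.0181 = 1.1291 ≈ 1.129
Degrees of freedom = 4 − 1 = 3; critical value at α = 0.05 is 7.815.
Since 1.129 < 7.815, we fail to reject the null hypothesis — the data are consistent with the 9:3:3:1 ratio.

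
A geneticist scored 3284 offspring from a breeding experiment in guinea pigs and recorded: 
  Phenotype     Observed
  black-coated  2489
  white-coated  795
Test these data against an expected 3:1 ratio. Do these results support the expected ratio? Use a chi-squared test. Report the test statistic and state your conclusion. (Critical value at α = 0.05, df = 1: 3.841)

Expected counts for N = 3284 under a 3:1 ratio (total parts = 4):
  black-coated: 3284 × 3/4 = 2463
  white-coated: 3284 × 1/4 = 821
χ² = Σ (O − E)² / E
  black-coated: (2489 − 2463)² / 2463 = 0.2745
  white-coated: (795 − 821)² / 821 = 0.8234
χ² = 0.2745 + 0.8234 = 1.0979 ≈ 1.098
Degrees of freedom = 2 − 1 = 1; critical value at α = 0.05 is 3.841.
Since 1.098 < 3.841, we fail to reject the null hypothesis — the data are consistent with the 3:1 ratio.

1.098; consistent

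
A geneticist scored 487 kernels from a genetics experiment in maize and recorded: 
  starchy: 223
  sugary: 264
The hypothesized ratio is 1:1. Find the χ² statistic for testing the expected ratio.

Under the 1:1 hypothesis (Σ ratio = 2, N = 487):
  starchy: 487 × 1/2 = 243.5
  sugary: 487 × 1/2 = 243.5
χ² = Σ (O − E)² / E
  starchy: (223 − 243.5)² / 243.5 = 1.7259
  sugary: (264 − 243.5)² / 243.5 = 1.7259
χ² = 1.7259 + 1.7259 = 3.4518 ≈ 3.452

3.452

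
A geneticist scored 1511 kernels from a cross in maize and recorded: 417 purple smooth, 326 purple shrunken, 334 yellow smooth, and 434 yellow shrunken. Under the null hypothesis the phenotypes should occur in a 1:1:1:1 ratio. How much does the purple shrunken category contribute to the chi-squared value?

7.090

Total ratio parts = 4. Expected numbers out of 1511:
  purple smooth: 1511 × 1/4 = 377.75
  purple shrunken: 1511 × 1/4 = 377.75
  yellow smooth: 1511 × 1/4 = 377.75
  yellow shrunken: 1511 × 1/4 = 377.75
Contribution of purple shrunken: (326 − 377.75)² / 377.75 = 7.0895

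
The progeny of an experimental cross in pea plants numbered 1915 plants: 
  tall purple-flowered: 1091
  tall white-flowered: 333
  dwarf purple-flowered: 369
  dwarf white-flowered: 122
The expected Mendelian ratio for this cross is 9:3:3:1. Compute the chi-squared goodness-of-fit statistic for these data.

2.389

The 9:3:3:1 ratio has 16 parts, so with N = 1915 the expected counts are:
  tall purple-flowered: 1915 × 9/16 = 1077.1875
  tall white-flowered: 1915 × 3/16 = 359.0625
  dwarf purple-flowered: 1915 × 3/16 = 359.0625
  dwarf white-flowered: 1915 × 1/16 = 119.6875
χ² = Σ (O − E)² / E
  tall purple-flowered: (1091 − 1077.1875)² / 1077.1875 = 0.1771
  tall white-flowered: (333 − 359.0625)² / 359.0625 = 1.8917
  dwarf purple-flowered: (369 − 359.0625)² / 359.0625 = 0.2750
  dwarf white-flowered: (122 − 119.6875)² / 119.6875 = 0.0447
χ² = 0.1771 + 1.8917 + 0.2750 + 0.0447 = 2.3885 ≈ 2.389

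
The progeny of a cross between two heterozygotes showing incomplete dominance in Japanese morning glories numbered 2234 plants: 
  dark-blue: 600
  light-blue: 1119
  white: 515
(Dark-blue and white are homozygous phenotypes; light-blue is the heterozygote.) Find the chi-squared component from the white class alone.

With incomplete dominance, a heterozygote × heterozygote cross gives a 1:2:1 phenotypic ratio.
Expected counts for N = 2234 under a 1:2:1 ratio (total parts = 4):
  dark-blue: 2234 × 1/4 = 558.5
  light-blue: 2234 × 2/4 = 1117
  white: 2234 × 1/4 = 558.5
Contribution of white: (515 − 558.5)² / 558.5 = 3.3881

3.388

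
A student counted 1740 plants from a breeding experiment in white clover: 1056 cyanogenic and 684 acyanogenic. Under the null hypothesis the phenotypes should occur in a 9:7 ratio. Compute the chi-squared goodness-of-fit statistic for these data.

13.936

The 9:7 ratio has 16 parts, so with N = 1740 the expected counts are:
  cyanogenic: 1740 × 9/16 = 978.75
  acyanogenic: 1740 × 7/16 = 761.25
χ² = Σ (O − E)² / E
  cyanogenic: (1056 − 978.75)² / 978.75 = 6.0971
  acyanogenic: (684 − 761.25)² / 761.25 = 7.8392
χ² = 6.0971 + 7.8392 = 13.9363 ≈ 13.936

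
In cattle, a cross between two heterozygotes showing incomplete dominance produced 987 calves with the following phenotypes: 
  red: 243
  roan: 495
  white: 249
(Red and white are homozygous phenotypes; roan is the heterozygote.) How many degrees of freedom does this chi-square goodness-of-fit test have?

2

With incomplete dominance, a heterozygote × heterozygote cross gives a 1:2:1 phenotypic ratio.
A goodness-of-fit test with 3 phenotype classes has df = 3 − 1 = 2.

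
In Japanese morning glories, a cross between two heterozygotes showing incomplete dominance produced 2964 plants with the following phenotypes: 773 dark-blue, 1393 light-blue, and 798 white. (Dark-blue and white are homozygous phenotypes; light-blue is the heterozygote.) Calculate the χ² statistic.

11.111

With incomplete dominance, a heterozygote × heterozygote cross gives a 1:2:1 phenotypic ratio.
Total ratio parts = 4. Expected numbers out of 2964:
  dark-blue: 2964 × 1/4 = 741
  light-blue: 2964 × 2/4 = 1482
  white: 2964 × 1/4 = 741
χ² = Σ (O − E)² / E
  dark-blue: (773 − 741)² / 741 = 1.3819
  light-blue: (1393 − 1482)² / 1482 = 5.3448
  white: (798 − 741)² / 741 = 4.3846
χ² = 1.3819 + 5.3448 + 4.3846 = 11.1113 ≈ 11.111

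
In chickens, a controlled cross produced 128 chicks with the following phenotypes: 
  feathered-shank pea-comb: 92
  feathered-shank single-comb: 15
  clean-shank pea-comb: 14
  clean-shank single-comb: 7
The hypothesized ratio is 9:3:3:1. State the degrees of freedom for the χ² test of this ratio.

3

A goodness-of-fit test with 4 phenotype classes has df = 4 − 1 = 3.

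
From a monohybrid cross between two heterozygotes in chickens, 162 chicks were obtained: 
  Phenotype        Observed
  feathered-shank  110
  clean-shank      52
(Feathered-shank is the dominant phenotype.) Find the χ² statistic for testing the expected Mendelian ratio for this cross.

For a monohybrid cross between heterozygotes with complete dominance, the expected phenotypic ratio is 3:1.
Total ratio parts = 4. Expected numbers out of 162:
  feathered-shank: 162 × 3/4 = 121.5
  clean-shank: 162 × 1/4 = 40.5
χ² = Σ (O − E)² / E
  feathered-shank: (110 − 121.5)² / 121.5 = 1.0885
  clean-shank: (52 − 40.5)² / 40.5 = 3.2654
χ² = 1.0885 + 3.2654 = 4.3539 ≈ 4.354

4.354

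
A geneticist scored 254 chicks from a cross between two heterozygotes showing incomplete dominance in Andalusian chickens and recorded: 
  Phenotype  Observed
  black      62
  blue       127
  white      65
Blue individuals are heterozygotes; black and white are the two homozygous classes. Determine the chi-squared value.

With incomplete dominance, a heterozygote × heterozygote cross gives a 1:2:1 phenotypic ratio.
Expected counts for N = 254 under a 1:2:1 ratio (total parts = 4):
  black: 254 × 1/4 = 63.5
  blue: 254 × 2/4 = 127
  white: 254 × 1/4 = 63.5
χ² = Σ (O − E)² / E
  black: (62 − 63.5)² / 63.5 = 0.0354
  blue: (127 − 127)² / 127 = 0.0000
  white: (65 − 63.5)² / 63.5 = 0.0354
χ² = 0.0354 + 0.0000 + 0.0354 = 0.0708 ≈ 0.071

0.071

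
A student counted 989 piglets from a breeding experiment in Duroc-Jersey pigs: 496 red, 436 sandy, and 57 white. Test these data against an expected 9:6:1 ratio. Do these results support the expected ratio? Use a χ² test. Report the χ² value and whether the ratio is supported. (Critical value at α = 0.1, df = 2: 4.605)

The 9:6:1 ratio has 16 parts, so with N = 989 the expected counts are:
  red: 989 × 9/16 = 556.3125
  sandy: 989 × 6/16 = 370.875
  white: 989 × 1/16 = 61.8125
χ² = Σ (O − E)² / E
  red: (496 − 556.3125)² / 556.3125 = 6.5388
  sandy: (436 − 370.875)² / 370.875 = 11.4358
  white: (57 − 61.8125)² / 61.8125 = 0.3747
χ² = 6.5388 + 11.4358 + 0.3747 = 18.3493 ≈ 18.349
Degrees of freedom = 3 − 1 = 2; critical value at α = 0.1 is 4.605.
Since 18.349 > 4.605, we reject the null hypothesis — the data do not fit the 9:6:1 ratio.

18.349; not consistent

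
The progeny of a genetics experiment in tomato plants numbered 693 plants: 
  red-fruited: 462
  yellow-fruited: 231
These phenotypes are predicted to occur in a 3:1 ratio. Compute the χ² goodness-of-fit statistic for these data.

The 3:1 ratio has 4 parts, so with N = 693 the expected counts are:
  red-fruited: 693 × 3/4 = 519.75
  yellow-fruited: 693 × 1/4 = 173.25
χ² = Σ (O − E)² / E
  red-fruited: (462 − 519.75)² / 519.75 = 6.4167
  yellow-fruited: (231 − 173.25)² / 173.25 = 19.2500
χ² = 6.4167 + 19.2500 = 25.6667 ≈ 25.667

25.667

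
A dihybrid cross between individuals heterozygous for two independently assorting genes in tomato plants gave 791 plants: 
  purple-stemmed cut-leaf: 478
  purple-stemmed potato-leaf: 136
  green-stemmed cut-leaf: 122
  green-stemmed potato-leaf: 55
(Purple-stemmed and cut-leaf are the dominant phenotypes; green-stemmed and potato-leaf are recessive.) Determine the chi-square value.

8.773

A dihybrid F₂ with independent assortment and complete dominance at both loci gives a 9:3:3:1 phenotypic ratio.
Under the 9:3:3:1 hypothesis (Σ ratio = 16, N = 791):
  purple-stemmed cut-leaf: 791 × 9/16 = 444.9375
  purple-stemmed potato-leaf: 791 × 3/16 = 148.3125
  green-stemmed cut-leaf: 791 × 3/16 = 148.3125
  green-stemmed potato-leaf: 791 × 1/16 = 49.4375
χ² = Σ (O − E)² / E
  purple-stemmed cut-leaf: (478 − 444.9375)² / 444.9375 = 2.4568
  purple-stemmed potato-leaf: (136 − 148.3125)² / 148.3125 = 1.0222
  green-stemmed cut-leaf: (122 − 148.3125)² / 148.3125 = 4.6682
  green-stemmed potato-leaf: (55 − 49.4375)² / 49.4375 = 0.6259
χ² = 2.4568 + 1.0222 + 4.6682 + 0.6259 = 8.7731 ≈ 8.773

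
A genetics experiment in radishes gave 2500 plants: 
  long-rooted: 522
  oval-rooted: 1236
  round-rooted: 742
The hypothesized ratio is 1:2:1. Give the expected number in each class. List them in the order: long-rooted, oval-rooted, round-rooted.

The 1:2:1 ratio has 4 parts, so with N = 2500 the expected counts are:
  long-rooted: 2500 × 1/4 = 625
  oval-rooted: 2500 × 2/4 = 1250
  round-rooted: 2500 × 1/4 = 625

625, 1250, 625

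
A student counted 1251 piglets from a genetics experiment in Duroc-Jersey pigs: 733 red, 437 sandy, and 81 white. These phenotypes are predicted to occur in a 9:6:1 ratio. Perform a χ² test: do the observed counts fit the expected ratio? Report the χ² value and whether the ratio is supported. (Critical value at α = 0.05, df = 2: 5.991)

Total ratio parts = 16. Expected numbers out of 1251:
  red: 1251 × 9/16 = 703.6875
  sandy: 1251 × 6/16 = 469.125
  white: 1251 × 1/16 = 78.1875
χ² = Σ (O − E)² / E
  red: (733 − 703.6875)² / 703.6875 = 1.2210
  sandy: (437 − 469.125)² / 469.125 = 2.1999
  white: (81 − 78.1875)² / 78.1875 = 0.1012
χ² = 1.2210 + 2.1999 + 0.1012 = 3.5221 ≈ 3.522
Degrees of freedom = 3 − 1 = 2; critical value at α = 0.05 is 5.991.
Since 3.522 < 5.991, we fail to reject the null hypothesis — the data are consistent with the 9:6:1 ratio.

3.522; consistent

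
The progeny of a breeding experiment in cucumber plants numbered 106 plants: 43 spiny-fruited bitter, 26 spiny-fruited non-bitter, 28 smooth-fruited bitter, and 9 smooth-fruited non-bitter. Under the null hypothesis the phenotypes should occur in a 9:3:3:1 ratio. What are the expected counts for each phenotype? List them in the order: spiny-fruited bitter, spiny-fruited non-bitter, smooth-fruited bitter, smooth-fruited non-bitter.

The 9:3:3:1 ratio has 16 parts, so with N = 106 the expected counts are:
  spiny-fruited bitter: 106 × 9/16 = 59.625
  spiny-fruited non-bitter: 106 × 3/16 = 19.875
  smooth-fruited bitter: 106 × 3/16 = 19.875
  smooth-fruited non-bitter: 106 × 1/16 = 6.625

59.625, 19.875, 19.875, 6.625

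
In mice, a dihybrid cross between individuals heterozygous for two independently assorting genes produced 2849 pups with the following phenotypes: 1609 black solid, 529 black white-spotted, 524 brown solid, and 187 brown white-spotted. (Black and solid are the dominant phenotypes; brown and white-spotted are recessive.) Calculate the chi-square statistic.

0.719

A dihybrid F₂ with independent assortment and complete dominance at both loci gives a 9:3:3:1 phenotypic ratio.
Under the 9:3:3:1 hypothesis (Σ ratio = 16, N = 2849):
  black solid: 2849 × 9/16 = 1602.5625
  black white-spotted: 2849 × 3/16 = 534.1875
  brown solid: 2849 × 3/16 = 534.1875
  brown white-spotted: 2849 × 1/16 = 178.0625
χ² = Σ (O − E)² / E
  black solid: (1609 − 1602.5625)² / 1602.5625 = 0.0259
  black white-spotted: (529 − 534.1875)² / 534.1875 = 0.0504
  brown solid: (524 − 534.1875)² / 534.1875 = 0.1943
  brown white-spotted: (187 − 178.0625)² / 178.0625 = 0.4486
χ² = 0.0259 + 0.0504 + 0.1943 + 0.4486 = 0.7192 ≈ 0.719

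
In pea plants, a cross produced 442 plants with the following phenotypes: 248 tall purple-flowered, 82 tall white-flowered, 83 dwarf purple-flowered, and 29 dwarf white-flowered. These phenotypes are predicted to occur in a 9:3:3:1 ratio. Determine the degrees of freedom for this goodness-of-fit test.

3

A goodness-of-fit test with 4 phenotype classes has df = 4 − 1 = 3.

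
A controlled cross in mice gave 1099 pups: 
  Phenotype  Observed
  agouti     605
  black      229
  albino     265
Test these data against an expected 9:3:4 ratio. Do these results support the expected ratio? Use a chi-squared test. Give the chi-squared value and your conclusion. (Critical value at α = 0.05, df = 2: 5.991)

3.181; consistent

Expected counts for N = 1099 under a 9:3:4 ratio (total parts = 16):
  agouti: 1099 × 9/16 = 618.1875
  black: 1099 × 3/16 = 206.0625
  albino: 1099 × 4/16 = 274.75
χ² = Σ (O − E)² / E
  agouti: (605 − 618.1875)² / 618.1875 = 0.2813
  black: (229 − 206.0625)² / 206.0625 = 2.5532
  albino: (265 − 274.75)² / 274.75 = 0.3460
χ² = 0.2813 + 2.5532 + 0.3460 = 3.1805 ≈ 3.181
Degrees of freedom = 3 − 1 = 2; critical value at α = 0.05 is 5.991.
Since 3.181 < 5.991, we fail to reject the null hypothesis — the data are consistent with the 9:3:4 ratio.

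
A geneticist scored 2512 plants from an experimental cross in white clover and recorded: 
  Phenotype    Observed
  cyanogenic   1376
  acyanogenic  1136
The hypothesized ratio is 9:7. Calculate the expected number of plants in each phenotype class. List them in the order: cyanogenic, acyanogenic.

Under the 9:7 hypothesis (Σ ratio = 16, N = 2512):
  cyanogenic: 2512 × 9/16 = 1413
  acyanogenic: 2512 × 7/16 = 1099

1413, 1099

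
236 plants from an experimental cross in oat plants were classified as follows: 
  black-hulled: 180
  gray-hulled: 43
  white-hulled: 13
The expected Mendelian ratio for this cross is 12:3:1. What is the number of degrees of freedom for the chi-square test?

A goodness-of-fit test with 3 phenotype classes has df = 3 − 1 = 2.

2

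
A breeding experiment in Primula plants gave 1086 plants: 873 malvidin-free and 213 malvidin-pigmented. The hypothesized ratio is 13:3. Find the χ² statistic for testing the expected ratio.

Total ratio parts = 16. Expected numbers out of 1086:
  malvidin-free: 1086 × 13/16 = 882.375
  malvidin-pigmented: 1086 × 3/16 = 203.625
χ² = Σ (O − E)² / E
  malvidin-free: (873 − 882.375)² / 882.375 = 0.0996
  malvidin-pigmented: (213 − 203.625)² / 203.625 = 0.4316
χ² = 0.0996 + 0.4316 = 0.5312 ≈ 0.531

0.531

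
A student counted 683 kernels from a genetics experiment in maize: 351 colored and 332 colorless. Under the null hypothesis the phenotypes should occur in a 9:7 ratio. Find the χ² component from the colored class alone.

Under the 9:7 hypothesis (Σ ratio = 16, N = 683):
  colored: 683 × 9/16 = 384.1875
  colorless: 683 × 7/16 = 298.8125
Contribution of colored: (351 − 384.1875)² / 384.1875 = 2.8669

2.867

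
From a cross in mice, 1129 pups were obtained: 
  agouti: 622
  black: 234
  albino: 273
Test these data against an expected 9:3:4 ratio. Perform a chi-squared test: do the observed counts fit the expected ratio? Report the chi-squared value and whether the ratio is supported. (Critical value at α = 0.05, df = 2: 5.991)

Total ratio parts = 16. Expected numbers out of 1129:
  agouti: 1129 × 9/16 = 635.0625
  black: 1129 × 3/16 = 211.6875
  albino: 1129 × 4/16 = 282.25
χ² = Σ (O − E)² / E
  agouti: (622 − 635.0625)² / 635.0625 = 0.2687
  black: (234 − 211.6875)² / 211.6875 = 2.3518
  albino: (273 − 282.25)² / 282.25 = 0.3031
χ² = 0.2687 + 2.3518 + 0.3031 = 2.9236 ≈ 2.924
Degrees of freedom = 3 − 1 = 2; critical value at α = 0.05 is 5.991.
Since 2.924 < 5.991, we fail to reject the null hypothesis — the data are consistent with the 9:3:4 ratio.

2.924; consistent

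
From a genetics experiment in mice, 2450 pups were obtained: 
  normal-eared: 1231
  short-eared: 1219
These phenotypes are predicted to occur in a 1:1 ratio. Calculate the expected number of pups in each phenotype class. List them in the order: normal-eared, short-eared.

Expected counts for N = 2450 under a 1:1 ratio (total parts = 2):
  normal-eared: 2450 × 1/2 = 1225
  short-eared: 2450 × 1/2 = 1225

1225, 1225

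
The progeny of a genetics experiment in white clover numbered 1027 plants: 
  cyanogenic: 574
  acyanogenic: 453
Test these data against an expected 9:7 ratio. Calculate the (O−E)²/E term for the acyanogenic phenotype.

Expected counts for N = 1027 under a 9:7 ratio (total parts = 16):
  cyanogenic: 1027 × 9/16 = 577.6875
  acyanogenic: 1027 × 7/16 = 449.3125
Contribution of acyanogenic: (453 − 449.3125)² / 449.3125 = 0.0303

0.030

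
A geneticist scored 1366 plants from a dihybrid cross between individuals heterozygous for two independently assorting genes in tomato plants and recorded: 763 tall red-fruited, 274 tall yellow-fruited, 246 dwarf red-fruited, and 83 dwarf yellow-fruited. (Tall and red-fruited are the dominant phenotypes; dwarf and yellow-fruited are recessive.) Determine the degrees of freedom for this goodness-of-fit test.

3

A dihybrid F₂ with independent assortment and complete dominance at both loci gives a 9:3:3:1 phenotypic ratio.
A goodness-of-fit test with 4 phenotype classes has df = 4 − 1 = 3.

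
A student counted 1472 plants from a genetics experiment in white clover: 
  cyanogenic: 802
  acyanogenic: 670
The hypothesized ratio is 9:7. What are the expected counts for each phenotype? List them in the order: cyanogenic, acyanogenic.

828, 644

Expected counts for N = 1472 under a 9:7 ratio (total parts = 16):
  cyanogenic: 1472 × 9/16 = 828
  acyanogenic: 1472 × 7/16 = 644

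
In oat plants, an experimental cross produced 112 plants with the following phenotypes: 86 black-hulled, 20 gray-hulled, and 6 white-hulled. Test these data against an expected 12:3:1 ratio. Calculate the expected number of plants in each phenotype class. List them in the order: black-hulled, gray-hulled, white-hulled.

84, 21, 7

Under the 12:3:1 hypothesis (Σ ratio = 16, N = 112):
  black-hulled: 112 × 12/16 = 84
  gray-hulled: 112 × 3/16 = 21
  white-hulled: 112 × 1/16 = 7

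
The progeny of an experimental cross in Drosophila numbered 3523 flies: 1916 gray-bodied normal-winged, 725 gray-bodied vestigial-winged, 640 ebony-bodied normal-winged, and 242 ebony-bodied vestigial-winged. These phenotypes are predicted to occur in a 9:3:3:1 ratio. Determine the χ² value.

11.264

Total ratio parts = 16. Expected numbers out of 3523:
  gray-bodied normal-winged: 3523 × 9/16 = 1981.6875
  gray-bodied vestigial-winged: 3523 × 3/16 = 660.5625
  ebony-bodied normal-winged: 3523 × 3/16 = 660.5625
  ebony-bodied vestigial-winged: 3523 × 1/16 = 220.1875
χ² = Σ (O − E)² / E
  gray-bodied normal-winged: (1916 − 1981.6875)² / 1981.6875 = 2.1774
  gray-bodied vestigial-winged: (725 − 660.5625)² / 660.5625 = 6.2858
  ebony-bodied normal-winged: (640 − 660.5625)² / 660.5625 = 0.6401
  ebony-bodied vestigial-winged: (242 − 220.1875)² / 220.1875 = 2.1608
χ² = 2.1774 + 6.2858 + 0.6401 + 2.1608 = 11.2641 ≈ 11.264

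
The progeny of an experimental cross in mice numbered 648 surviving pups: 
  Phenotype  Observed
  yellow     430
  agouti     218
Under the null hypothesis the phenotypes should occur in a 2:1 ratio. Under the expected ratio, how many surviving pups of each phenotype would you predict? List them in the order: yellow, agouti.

Expected counts for N = 648 under a 2:1 ratio (total parts = 3):
  yellow: 648 × 2/3 = 432
  agouti: 648 × 1/3 = 216

432, 216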